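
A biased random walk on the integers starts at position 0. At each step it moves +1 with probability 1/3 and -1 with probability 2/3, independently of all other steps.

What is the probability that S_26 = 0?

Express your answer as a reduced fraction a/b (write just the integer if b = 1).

To be at 0 after 26 steps: need exactly 13 steps of +1 and 13 of -1.
Number of such sequences: C(26,13) = 10400600
Each has probability (1/3)^13 · (2/3)^13 = 8192/2541865828329
P = 10400600 · 8192/2541865828329 = 85201715200/2541865828329

Answer: 85201715200/2541865828329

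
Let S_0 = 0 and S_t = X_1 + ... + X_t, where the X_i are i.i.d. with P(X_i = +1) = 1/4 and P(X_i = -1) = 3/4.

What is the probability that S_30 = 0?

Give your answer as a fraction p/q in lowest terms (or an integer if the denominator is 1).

Answer: 139110429284415/72057594037927936

Derivation:
To be at 0 after 30 steps: need exactly 15 steps of +1 and 15 of -1.
Number of such sequences: C(30,15) = 155117520
Each has probability (1/4)^15 · (3/4)^15 = 14348907/1152921504606846976
P = 155117520 · 14348907/1152921504606846976 = 139110429284415/72057594037927936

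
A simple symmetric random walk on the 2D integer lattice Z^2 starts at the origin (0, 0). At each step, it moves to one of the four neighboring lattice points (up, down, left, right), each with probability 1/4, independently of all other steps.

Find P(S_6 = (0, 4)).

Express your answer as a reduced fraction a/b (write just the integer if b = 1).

Answer: 9/1024

Derivation:
Let h be the number of horizontal steps (so 6-h are vertical). To end at (0,4) need (h+0)/2 right-steps and ((6-h)+4)/2 up-steps.
Sum over h with 0 ≤ h ≤ 2, h ≡ 0 (mod 2), 6-h ≡ 0 (mod 2):
h=0: C(6,0)·C(0,0)·C(6,5) = 1·1·6 = 6
h=2: C(6,2)·C(2,1)·C(4,4) = 15·2·1 = 30
Total favorable: 36
Total paths: 4^6 = 4096
P = 36/4096 = 9/1024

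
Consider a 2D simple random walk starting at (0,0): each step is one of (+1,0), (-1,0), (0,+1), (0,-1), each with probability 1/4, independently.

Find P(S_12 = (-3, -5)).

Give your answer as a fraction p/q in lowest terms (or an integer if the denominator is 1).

Let h be the number of horizontal steps (so 12-h are vertical). To end at (-3,-5) need (h-3)/2 right-steps and ((12-h)-5)/2 up-steps.
Sum over h with 3 ≤ h ≤ 7, h ≡ 1 (mod 2), 12-h ≡ 1 (mod 2):
h=3: C(12,3)·C(3,0)·C(9,2) = 220·1·36 = 7920
h=5: C(12,5)·C(5,1)·C(7,1) = 792·5·7 = 27720
h=7: C(12,7)·C(7,2)·C(5,0) = 792·21·1 = 16632
Total favorable: 52272
Total paths: 4^12 = 16777216
P = 52272/16777216 = 3267/1048576

Answer: 3267/1048576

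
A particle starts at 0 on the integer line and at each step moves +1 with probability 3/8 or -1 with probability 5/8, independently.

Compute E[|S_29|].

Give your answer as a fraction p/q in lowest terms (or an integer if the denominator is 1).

S_29 takes values m ≡ 1 (mod 2) with |m| ≤ 29; P(S_29=m) = C(29,(29+m)/2) · (3/8)^((29+m)/2) · (5/8)^((29-m)/2).
Distribution: P(S=-29)=186264514923095703125/154742504910672534362390528, P(S=-27)=3241002559661865234375/154742504910672534362390528, P(S=-25)=13612210750579833984375/77371252455336267181195264, P(S=-23)=73505938053131103515625/77371252455336267181195264, P(S=-21)=573346316814422607421875/154742504910672534362390528, P(S=-19)=1720038950443267822265625/154742504910672534362390528, P(S=-17)=1032023370265960693359375/38685626227668133590597632, P(S=-15)=2034560358524322509765625/38685626227668133590597632, P(S=-13)=13428098366260528564453125/154742504910672534362390528, P(S=-11)=18799337712764739990234375/154742504910672534362390528, P(S=-9)=11279602627658843994140625/77371252455336267181195264, P(S=-7)=11689769995937347412109375/77371252455336267181195264, P(S=-5)=21041585992687225341796875/154742504910672534362390528, P(S=-3)=16509552086569976806640625/154742504910672534362390528, P(S=-1)=1415104464563140869140625/19342813113834066795298816, P(S=1)=849062678737884521484375/19342813113834066795298816, P(S=3)=3566063250699114990234375/154742504910672534362390528, P(S=5)=1636193726791358642578125/154742504910672534362390528, P(S=7)=327238745358271728515625/77371252455336267181195264, P(S=9)=113672406282347021484375/77371252455336267181195264, P(S=11)=68203443769408212890625/154742504910672534362390528, P(S=13)=17538028397847826171875/154742504910672534362390528, P(S=15)=956619730791699609375/38685626227668133590597632, P(S=17)=174687081275006015625/38685626227668133590597632, P(S=19)=104812248765003609375/154742504910672534362390528, P(S=21)=12577469851800433125/154742504910672534362390528, P(S=23)=580498608544635375/77371252455336267181195264, P(S=25)=38699907236309025/77371252455336267181195264, P(S=27)=3317134905969345/154742504910672534362390528, P(S=29)=68630377364883/154742504910672534362390528
E[|S_29|] = Σ_m |m|·P(S_29=m) = 18571577447197831800744823/2417851639229258349412352

Answer: 18571577447197831800744823/2417851639229258349412352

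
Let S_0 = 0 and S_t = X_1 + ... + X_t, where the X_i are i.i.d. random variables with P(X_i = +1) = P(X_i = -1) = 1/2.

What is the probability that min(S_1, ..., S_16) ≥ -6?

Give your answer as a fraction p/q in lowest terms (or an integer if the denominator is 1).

Answer: 30251/32768

Derivation:
Let f(t,s) = #length-t paths at position s with S_1..S_t all ≥ -6.
f(t,s) = f(t-1,s-1) + f(t-1,s+1) for s ≥ -6; f(t,s) = 0 for s < -6.
t=0: f(0,0)=1
t=1: f(1,-1)=1 f(1,1)=1
t=2: f(2,-2)=1 f(2,0)=2 f(2,2)=1
t=3: f(3,-3)=1 f(3,-1)=3 f(3,1)=3 f(3,3)=1
t=4: f(4,-4)=1 f(4,-2)=4 f(4,0)=6 f(4,2)=4 f(4,4)=1
t=5: f(5,-5)=1 f(5,-3)=5 f(5,-1)=10 f(5,1)=10 f(5,3)=5 f(5,5)=1
t=6: f(6,-6)=1 f(6,-4)=6 f(6,-2)=15 f(6,0)=20 f(6,2)=15 f(6,4)=6 f(6,6)=1
t=7: f(7,-5)=7 f(7,-3)=21 f(7,-1)=35 f(7,1)=35 f(7,3)=21 f(7,5)=7 f(7,7)=1
t=8: f(8,-6)=7 f(8,-4)=28 f(8,-2)=56 f(8,0)=70 f(8,2)=56 f(8,4)=28 f(8,6)=8 f(8,8)=1
t=9: f(9,-5)=35 f(9,-3)=84 f(9,-1)=126 f(9,1)=126 f(9,3)=84 f(9,5)=36 f(9,7)=9 f(9,9)=1
t=10: f(10,-6)=35 f(10,-4)=119 f(10,-2)=210 f(10,0)=252 f(10,2)=210 f(10,4)=120 f(10,6)=45 f(10,8)=10 f(10,10)=1
t=11: f(11,-5)=154 f(11,-3)=329 f(11,-1)=462 f(11,1)=462 f(11,3)=330 f(11,5)=165 f(11,7)=55 f(11,9)=11 f(11,11)=1
t=12: f(12,-6)=154 f(12,-4)=483 f(12,-2)=791 f(12,0)=924 f(12,2)=792 f(12,4)=495 f(12,6)=220 f(12,8)=66 f(12,10)=12 f(12,12)=1
t=13: f(13,-5)=637 f(13,-3)=1274 f(13,-1)=1715 f(13,1)=1716 f(13,3)=1287 f(13,5)=715 f(13,7)=286 f(13,9)=78 f(13,11)=13 f(13,13)=1
t=14: f(14,-6)=637 f(14,-4)=1911 f(14,-2)=2989 f(14,0)=3431 f(14,2)=3003 f(14,4)=2002 f(14,6)=1001 f(14,8)=364 f(14,10)=91 f(14,12)=14 f(14,14)=1
t=15: f(15,-5)=2548 f(15,-3)=4900 f(15,-1)=6420 f(15,1)=6434 f(15,3)=5005 f(15,5)=3003 f(15,7)=1365 f(15,9)=455 f(15,11)=105 f(15,13)=15 f(15,15)=1
t=16: f(16,-6)=2548 f(16,-4)=7448 f(16,-2)=11320 f(16,0)=12854 f(16,2)=11439 f(16,4)=8008 f(16,6)=4368 f(16,8)=1820 f(16,10)=560 f(16,12)=120 f(16,14)=16 f(16,16)=1
Σ_s f(16,s) = 60502
P = 60502/65536 = 30251/32768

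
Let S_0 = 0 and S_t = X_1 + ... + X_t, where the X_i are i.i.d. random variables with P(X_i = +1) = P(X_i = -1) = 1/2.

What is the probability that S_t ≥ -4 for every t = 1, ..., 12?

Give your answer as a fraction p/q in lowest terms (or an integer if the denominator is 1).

Let f(t,s) = #length-t paths at position s with S_1..S_t all ≥ -4.
f(t,s) = f(t-1,s-1) + f(t-1,s+1) for s ≥ -4; f(t,s) = 0 for s < -4.
t=0: f(0,0)=1
t=1: f(1,-1)=1 f(1,1)=1
t=2: f(2,-2)=1 f(2,0)=2 f(2,2)=1
t=3: f(3,-3)=1 f(3,-1)=3 f(3,1)=3 f(3,3)=1
t=4: f(4,-4)=1 f(4,-2)=4 f(4,0)=6 f(4,2)=4 f(4,4)=1
t=5: f(5,-3)=5 f(5,-1)=10 f(5,1)=10 f(5,3)=5 f(5,5)=1
t=6: f(6,-4)=5 f(6,-2)=15 f(6,0)=20 f(6,2)=15 f(6,4)=6 f(6,6)=1
t=7: f(7,-3)=20 f(7,-1)=35 f(7,1)=35 f(7,3)=21 f(7,5)=7 f(7,7)=1
t=8: f(8,-4)=20 f(8,-2)=55 f(8,0)=70 f(8,2)=56 f(8,4)=28 f(8,6)=8 f(8,8)=1
t=9: f(9,-3)=75 f(9,-1)=125 f(9,1)=126 f(9,3)=84 f(9,5)=36 f(9,7)=9 f(9,9)=1
t=10: f(10,-4)=75 f(10,-2)=200 f(10,0)=251 f(10,2)=210 f(10,4)=120 f(10,6)=45 f(10,8)=10 f(10,10)=1
t=11: f(11,-3)=275 f(11,-1)=451 f(11,1)=461 f(11,3)=330 f(11,5)=165 f(11,7)=55 f(11,9)=11 f(11,11)=1
t=12: f(12,-4)=275 f(12,-2)=726 f(12,0)=912 f(12,2)=791 f(12,4)=495 f(12,6)=220 f(12,8)=66 f(12,10)=12 f(12,12)=1
Σ_s f(12,s) = 3498
P = 3498/4096 = 1749/2048

Answer: 1749/2048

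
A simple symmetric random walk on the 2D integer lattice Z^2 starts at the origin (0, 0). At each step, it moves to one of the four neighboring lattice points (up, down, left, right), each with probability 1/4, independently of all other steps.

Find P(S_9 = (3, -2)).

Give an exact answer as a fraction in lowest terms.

Answer: 567/32768

Derivation:
Let h be the number of horizontal steps (so 9-h are vertical). To end at (3,-2) need (h+3)/2 right-steps and ((9-h)-2)/2 up-steps.
Sum over h with 3 ≤ h ≤ 7, h ≡ 1 (mod 2), 9-h ≡ 0 (mod 2):
h=3: C(9,3)·C(3,3)·C(6,2) = 84·1·15 = 1260
h=5: C(9,5)·C(5,4)·C(4,1) = 126·5·4 = 2520
h=7: C(9,7)·C(7,5)·C(2,0) = 36·21·1 = 756
Total favorable: 4536
Total paths: 4^9 = 262144
P = 4536/262144 = 567/32768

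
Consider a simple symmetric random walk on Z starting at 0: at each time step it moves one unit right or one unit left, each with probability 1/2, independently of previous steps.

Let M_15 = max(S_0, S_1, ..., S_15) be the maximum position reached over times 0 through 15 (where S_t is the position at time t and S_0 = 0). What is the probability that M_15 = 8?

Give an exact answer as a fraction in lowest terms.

Let M_15 = max(S_0,...,S_15). Use the reflection principle: for j ≥ 1, #{paths with M_15 ≥ j} = #{S_15 ≥ j} + #{S_15 ≥ j+1}.
By reflection, #{M_15 ≥ 8} = #{S_15 ≥ 8} + #{S_15 ≥ 9} = 576 + 576 = 1152.
#{M_15 ≥ 9} = #{S_15 ≥ 9} + #{S_15 ≥ 10} = 576 + 121 = 697.
#{M_15 = 8} = 1152 - 697 = 455.
P(M_15 = 8) = 455/32768 = 455/32768

Answer: 455/32768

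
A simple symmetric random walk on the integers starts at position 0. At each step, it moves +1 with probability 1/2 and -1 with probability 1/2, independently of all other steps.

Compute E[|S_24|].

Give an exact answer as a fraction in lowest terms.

Answer: 2028117/524288

Derivation:
S_24 takes values m ≡ 0 (mod 2) with |m| ≤ 24; P(S_24=m) = C(24,(24+m)/2)/2^24.
Total paths: 2^24 = 16777216
Distribution: P(S=-24)=1/16777216, P(S=-22)=24/16777216, P(S=-20)=276/16777216, P(S=-18)=2024/16777216, P(S=-16)=10626/16777216, P(S=-14)=42504/16777216, P(S=-12)=134596/16777216, P(S=-10)=346104/16777216, P(S=-8)=735471/16777216, P(S=-6)=1307504/16777216, P(S=-4)=1961256/16777216, P(S=-2)=2496144/16777216, P(S=0)=2704156/16777216, P(S=2)=2496144/16777216, P(S=4)=1961256/16777216, P(S=6)=1307504/16777216, P(S=8)=735471/16777216, P(S=10)=346104/16777216, P(S=12)=134596/16777216, P(S=14)=42504/16777216, P(S=16)=10626/16777216, P(S=18)=2024/16777216, P(S=20)=276/16777216, P(S=22)=24/16777216, P(S=24)=1/16777216
E[|S_24|] = Σ_m |m|·P(S_24=m) = 64899744/16777216 = 2028117/524288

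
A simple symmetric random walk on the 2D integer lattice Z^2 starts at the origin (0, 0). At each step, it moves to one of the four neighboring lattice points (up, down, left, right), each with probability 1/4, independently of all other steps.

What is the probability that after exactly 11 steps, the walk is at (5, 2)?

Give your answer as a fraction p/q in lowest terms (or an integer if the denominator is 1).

Let h be the number of horizontal steps (so 11-h are vertical). To end at (5,2) need (h+5)/2 right-steps and ((11-h)+2)/2 up-steps.
Sum over h with 5 ≤ h ≤ 9, h ≡ 1 (mod 2), 11-h ≡ 0 (mod 2):
h=5: C(11,5)·C(5,5)·C(6,4) = 462·1·15 = 6930
h=7: C(11,7)·C(7,6)·C(4,3) = 330·7·4 = 9240
h=9: C(11,9)·C(9,7)·C(2,2) = 55·36·1 = 1980
Total favorable: 18150
Total paths: 4^11 = 4194304
P = 18150/4194304 = 9075/2097152

Answer: 9075/2097152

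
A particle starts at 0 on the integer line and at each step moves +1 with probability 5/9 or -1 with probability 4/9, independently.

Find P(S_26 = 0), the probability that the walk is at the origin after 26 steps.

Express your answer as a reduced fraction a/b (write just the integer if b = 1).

Answer: 852017152000000000000000/6461081889226673298932241

Derivation:
To be at 0 after 26 steps: need exactly 13 steps of +1 and 13 of -1.
Number of such sequences: C(26,13) = 10400600
Each has probability (5/9)^13 · (4/9)^13 = 81920000000000000/6461081889226673298932241
P = 10400600 · 81920000000000000/6461081889226673298932241 = 852017152000000000000000/6461081889226673298932241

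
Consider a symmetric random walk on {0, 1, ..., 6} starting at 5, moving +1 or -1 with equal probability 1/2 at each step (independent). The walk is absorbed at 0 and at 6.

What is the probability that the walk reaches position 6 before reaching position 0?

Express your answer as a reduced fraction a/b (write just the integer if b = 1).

Answer: 5/6

Derivation:
Symmetric walk (p = 1/2): the harmonic-function argument gives P(hit 6 before 0 | start at 5) = a/N.
P = 5/6 = 5/6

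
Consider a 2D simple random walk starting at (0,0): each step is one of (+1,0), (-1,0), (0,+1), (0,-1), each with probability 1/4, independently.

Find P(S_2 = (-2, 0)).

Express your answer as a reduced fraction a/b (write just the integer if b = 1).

Let h be the number of horizontal steps (so 2-h are vertical). To end at (-2,0) need (h-2)/2 right-steps and ((2-h)+0)/2 up-steps.
Sum over h with 2 ≤ h ≤ 2, h ≡ 0 (mod 2), 2-h ≡ 0 (mod 2):
h=2: C(2,2)·C(2,0)·C(0,0) = 1·1·1 = 1
Total favorable: 1
Total paths: 4^2 = 16
P = 1/16 = 1/16

Answer: 1/16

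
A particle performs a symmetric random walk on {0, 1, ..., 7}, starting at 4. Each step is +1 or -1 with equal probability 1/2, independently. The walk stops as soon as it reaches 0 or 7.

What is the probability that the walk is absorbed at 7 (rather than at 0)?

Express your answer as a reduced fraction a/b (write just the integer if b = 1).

Symmetric walk (p = 1/2): the harmonic-function argument gives P(hit 7 before 0 | start at 4) = a/N.
P = 4/7 = 4/7

Answer: 4/7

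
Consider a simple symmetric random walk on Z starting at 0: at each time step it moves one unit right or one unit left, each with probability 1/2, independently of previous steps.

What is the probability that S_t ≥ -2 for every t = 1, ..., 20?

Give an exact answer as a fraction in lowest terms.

Answer: 130169/262144

Derivation:
Let f(t,s) = #length-t paths at position s with S_1..S_t all ≥ -2.
f(t,s) = f(t-1,s-1) + f(t-1,s+1) for s ≥ -2; f(t,s) = 0 for s < -2.
t=0: f(0,0)=1
t=1: f(1,-1)=1 f(1,1)=1
t=2: f(2,-2)=1 f(2,0)=2 f(2,2)=1
t=3: f(3,-1)=3 f(3,1)=3 f(3,3)=1
t=4: f(4,-2)=3 f(4,0)=6 f(4,2)=4 f(4,4)=1
t=5: f(5,-1)=9 f(5,1)=10 f(5,3)=5 f(5,5)=1
t=6: f(6,-2)=9 f(6,0)=19 f(6,2)=15 f(6,4)=6 f(6,6)=1
t=7: f(7,-1)=28 f(7,1)=34 f(7,3)=21 f(7,5)=7 f(7,7)=1
t=8: f(8,-2)=28 f(8,0)=62 f(8,2)=55 f(8,4)=28 f(8,6)=8 f(8,8)=1
t=9: f(9,-1)=90 f(9,1)=117 f(9,3)=83 f(9,5)=36 f(9,7)=9 f(9,9)=1
t=10: f(10,-2)=90 f(10,0)=207 f(10,2)=200 f(10,4)=119 f(10,6)=45 f(10,8)=10 f(10,10)=1
t=11: f(11,-1)=297 f(11,1)=407 f(11,3)=319 f(11,5)=164 f(11,7)=55 f(11,9)=11 f(11,11)=1
t=12: f(12,-2)=297 f(12,0)=704 f(12,2)=726 f(12,4)=483 f(12,6)=219 f(12,8)=66 f(12,10)=12 f(12,12)=1
t=13: f(13,-1)=1001 f(13,1)=1430 f(13,3)=1209 f(13,5)=702 f(13,7)=285 f(13,9)=78 f(13,11)=13 f(13,13)=1
t=14: f(14,-2)=1001 f(14,0)=2431 f(14,2)=2639 f(14,4)=1911 f(14,6)=987 f(14,8)=363 f(14,10)=91 f(14,12)=14 f(14,14)=1
t=15: f(15,-1)=3432 f(15,1)=5070 f(15,3)=4550 f(15,5)=2898 f(15,7)=1350 f(15,9)=454 f(15,11)=105 f(15,13)=15 f(15,15)=1
t=16: f(16,-2)=3432 f(16,0)=8502 f(16,2)=9620 f(16,4)=7448 f(16,6)=4248 f(16,8)=1804 f(16,10)=559 f(16,12)=120 f(16,14)=16 f(16,16)=1
t=17: f(17,-1)=11934 f(17,1)=18122 f(17,3)=17068 f(17,5)=11696 f(17,7)=6052 f(17,9)=2363 f(17,11)=679 f(17,13)=136 f(17,15)=17 f(17,17)=1
t=18: f(18,-2)=11934 f(18,0)=30056 f(18,2)=35190 f(18,4)=28764 f(18,6)=17748 f(18,8)=8415 f(18,10)=3042 f(18,12)=815 f(18,14)=153 f(18,16)=18 f(18,18)=1
t=19: f(19,-1)=41990 f(19,1)=65246 f(19,3)=63954 f(19,5)=46512 f(19,7)=26163 f(19,9)=11457 f(19,11)=3857 f(19,13)=968 f(19,15)=171 f(19,17)=19 f(19,19)=1
t=20: f(20,-2)=41990 f(20,0)=107236 f(20,2)=129200 f(20,4)=110466 f(20,6)=72675 f(20,8)=37620 f(20,10)=15314 f(20,12)=4825 f(20,14)=1139 f(20,16)=190 f(20,18)=20 f(20,20)=1
Σ_s f(20,s) = 520676
P = 520676/1048576 = 130169/262144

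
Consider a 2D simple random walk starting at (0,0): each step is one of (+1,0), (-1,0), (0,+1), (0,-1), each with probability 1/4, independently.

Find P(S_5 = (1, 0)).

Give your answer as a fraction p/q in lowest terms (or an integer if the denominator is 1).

Answer: 25/256

Derivation:
Let h be the number of horizontal steps (so 5-h are vertical). To end at (1,0) need (h+1)/2 right-steps and ((5-h)+0)/2 up-steps.
Sum over h with 1 ≤ h ≤ 5, h ≡ 1 (mod 2), 5-h ≡ 0 (mod 2):
h=1: C(5,1)·C(1,1)·C(4,2) = 5·1·6 = 30
h=3: C(5,3)·C(3,2)·C(2,1) = 10·3·2 = 60
h=5: C(5,5)·C(5,3)·C(0,0) = 1·10·1 = 10
Total favorable: 100
Total paths: 4^5 = 1024
P = 100/1024 = 25/256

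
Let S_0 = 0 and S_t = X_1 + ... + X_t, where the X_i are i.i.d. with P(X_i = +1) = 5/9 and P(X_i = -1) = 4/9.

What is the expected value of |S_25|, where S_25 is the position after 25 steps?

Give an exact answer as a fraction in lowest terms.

S_25 takes values m ≡ 1 (mod 2) with |m| ≤ 25; P(S_25=m) = C(25,(25+m)/2) · (5/9)^((25+m)/2) · (4/9)^((25-m)/2).
Distribution: P(S=-25)=1125899906842624/717897987691852588770249, P(S=-23)=35184372088832000/717897987691852588770249, P(S=-21)=175921860444160000/239299329230617529590083, P(S=-19)=5057753487769600000/717897987691852588770249, P(S=-17)=34772055228416000000/717897987691852588770249, P(S=-15)=60851096649728000000/239299329230617529590083, P(S=-13)=760638708121600000000/717897987691852588770249, P(S=-11)=2580738473984000000000/717897987691852588770249, P(S=-9)=806480773120000000000/79766443076872509863361, P(S=-7)=17137716428800000000000/717897987691852588770249, P(S=-5)=34275432857600000000000/717897987691852588770249, P(S=-3)=19474677760000000000000/239299329230617529590083, P(S=-1)=85201715200000000000000/717897987691852588770249, P(S=1)=106502144000000000000000/717897987691852588770249, P(S=3)=38036480000000000000000/239299329230617529590083, P(S=5)=104600320000000000000000/717897987691852588770249, P(S=7)=81719000000000000000000/717897987691852588770249, P(S=9)=6008750000000000000000/79766443076872509863361, P(S=11)=30043750000000000000000/717897987691852588770249, P(S=13)=13835937500000000000000/717897987691852588770249, P(S=15)=1729492187500000000000/239299329230617529590083, P(S=17)=1544189453125000000000/717897987691852588770249, P(S=19)=350952148437500000000/717897987691852588770249, P(S=21)=19073486328125000000/239299329230617529590083, P(S=23)=5960464477539062500/717897987691852588770249, P(S=25)=298023223876953125/717897987691852588770249
E[|S_25|] = Σ_m |m|·P(S_25=m) = 367985409756062960883025/79766443076872509863361

Answer: 367985409756062960883025/79766443076872509863361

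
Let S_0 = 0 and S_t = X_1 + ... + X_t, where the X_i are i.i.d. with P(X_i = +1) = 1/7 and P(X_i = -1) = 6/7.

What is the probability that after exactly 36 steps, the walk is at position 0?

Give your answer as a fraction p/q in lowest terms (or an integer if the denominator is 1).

To be at 0 after 36 steps: need exactly 18 steps of +1 and 18 of -1.
Number of such sequences: C(36,18) = 9075135300
Each has probability (1/7)^18 · (6/7)^18 = 101559956668416/2651730845859653471779023381601
P = 9075135300 · 101559956668416/2651730845859653471779023381601 = 131667192546858919526400/378818692265664781682717625943

Answer: 131667192546858919526400/378818692265664781682717625943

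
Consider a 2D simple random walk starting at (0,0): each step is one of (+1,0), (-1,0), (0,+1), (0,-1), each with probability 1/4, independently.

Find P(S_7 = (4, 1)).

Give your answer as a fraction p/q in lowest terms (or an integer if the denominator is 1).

Let h be the number of horizontal steps (so 7-h are vertical). To end at (4,1) need (h+4)/2 right-steps and ((7-h)+1)/2 up-steps.
Sum over h with 4 ≤ h ≤ 6, h ≡ 0 (mod 2), 7-h ≡ 1 (mod 2):
h=4: C(7,4)·C(4,4)·C(3,2) = 35·1·3 = 105
h=6: C(7,6)·C(6,5)·C(1,1) = 7·6·1 = 42
Total favorable: 147
Total paths: 4^7 = 16384
P = 147/16384 = 147/16384

Answer: 147/16384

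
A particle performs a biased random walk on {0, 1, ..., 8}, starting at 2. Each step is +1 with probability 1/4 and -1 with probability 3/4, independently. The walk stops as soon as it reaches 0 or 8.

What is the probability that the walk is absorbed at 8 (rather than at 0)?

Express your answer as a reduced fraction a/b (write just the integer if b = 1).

Biased walk: p = 1/4, q = 3/4, r = q/p = 3
Gambler's ruin: P(hit 8 before 0 | start at 2) = (1 - r^a)/(1 - r^N)
r^2 = 9; r^8 = 6561
P = (1 - 9) / (1 - 6561) = -8 / -6560 = 1/820

Answer: 1/820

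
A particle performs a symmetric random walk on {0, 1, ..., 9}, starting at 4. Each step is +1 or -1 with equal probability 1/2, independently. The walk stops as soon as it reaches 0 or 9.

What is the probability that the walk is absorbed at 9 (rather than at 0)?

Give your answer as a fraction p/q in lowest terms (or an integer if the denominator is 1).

Symmetric walk (p = 1/2): the harmonic-function argument gives P(hit 9 before 0 | start at 4) = a/N.
P = 4/9 = 4/9

Answer: 4/9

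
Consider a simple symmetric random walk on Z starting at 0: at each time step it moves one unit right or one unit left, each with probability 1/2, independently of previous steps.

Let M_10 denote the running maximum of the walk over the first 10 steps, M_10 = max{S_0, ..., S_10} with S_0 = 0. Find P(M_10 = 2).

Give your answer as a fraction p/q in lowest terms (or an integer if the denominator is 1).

Answer: 105/512

Derivation:
Let M_10 = max(S_0,...,S_10). Use the reflection principle: for j ≥ 1, #{paths with M_10 ≥ j} = #{S_10 ≥ j} + #{S_10 ≥ j+1}.
By reflection, #{M_10 ≥ 2} = #{S_10 ≥ 2} + #{S_10 ≥ 3} = 386 + 176 = 562.
#{M_10 ≥ 3} = #{S_10 ≥ 3} + #{S_10 ≥ 4} = 176 + 176 = 352.
#{M_10 = 2} = 562 - 352 = 210.
P(M_10 = 2) = 210/1024 = 105/512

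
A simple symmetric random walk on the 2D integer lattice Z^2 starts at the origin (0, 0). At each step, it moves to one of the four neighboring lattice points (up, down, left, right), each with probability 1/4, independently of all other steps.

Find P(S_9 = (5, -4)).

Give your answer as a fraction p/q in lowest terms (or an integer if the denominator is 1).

Answer: 63/131072

Derivation:
Let h be the number of horizontal steps (so 9-h are vertical). To end at (5,-4) need (h+5)/2 right-steps and ((9-h)-4)/2 up-steps.
Sum over h with 5 ≤ h ≤ 5, h ≡ 1 (mod 2), 9-h ≡ 0 (mod 2):
h=5: C(9,5)·C(5,5)·C(4,0) = 126·1·1 = 126
Total favorable: 126
Total paths: 4^9 = 262144
P = 126/262144 = 63/131072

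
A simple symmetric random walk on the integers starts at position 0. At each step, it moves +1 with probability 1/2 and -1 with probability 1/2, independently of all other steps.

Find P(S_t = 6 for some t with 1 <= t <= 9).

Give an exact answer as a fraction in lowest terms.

Answer: 5/128

Derivation:
Count via complement. Let g(t,s) = #length-t paths at position s with S_1..S_t all ≠ 6.
g(t,s) = g(t-1,s-1) + g(t-1,s+1) for s ≠ 6; g(t,6) = 0.
t=0: g(0,0)=1
t=1: g(1,-1)=1 g(1,1)=1
t=2: g(2,-2)=1 g(2,0)=2 g(2,2)=1
t=3: g(3,-3)=1 g(3,-1)=3 g(3,1)=3 g(3,3)=1
t=4: g(4,-4)=1 g(4,-2)=4 g(4,0)=6 g(4,2)=4 g(4,4)=1
t=5: g(5,-5)=1 g(5,-3)=5 g(5,-1)=10 g(5,1)=10 g(5,3)=5 g(5,5)=1
t=6: g(6,-6)=1 g(6,-4)=6 g(6,-2)=15 g(6,0)=20 g(6,2)=15 g(6,4)=6
t=7: g(7,-7)=1 g(7,-5)=7 g(7,-3)=21 g(7,-1)=35 g(7,1)=35 g(7,3)=21 g(7,5)=6
t=8: g(8,-8)=1 g(8,-6)=8 g(8,-4)=28 g(8,-2)=56 g(8,0)=70 g(8,2)=56 g(8,4)=27
t=9: g(9,-9)=1 g(9,-7)=9 g(9,-5)=36 g(9,-3)=84 g(9,-1)=126 g(9,1)=126 g(9,3)=83 g(9,5)=27
Paths never hitting 6: Σ_s g(9,s) = 492
Paths hitting 6: 2^9 - 492 = 20
P = 20/512 = 5/128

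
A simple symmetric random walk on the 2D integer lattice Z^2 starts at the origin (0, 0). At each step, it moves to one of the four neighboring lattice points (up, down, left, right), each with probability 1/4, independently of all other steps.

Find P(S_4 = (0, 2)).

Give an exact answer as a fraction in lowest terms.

Let h be the number of horizontal steps (so 4-h are vertical). To end at (0,2) need (h+0)/2 right-steps and ((4-h)+2)/2 up-steps.
Sum over h with 0 ≤ h ≤ 2, h ≡ 0 (mod 2), 4-h ≡ 0 (mod 2):
h=0: C(4,0)·C(0,0)·C(4,3) = 1·1·4 = 4
h=2: C(4,2)·C(2,1)·C(2,2) = 6·2·1 = 12
Total favorable: 16
Total paths: 4^4 = 256
P = 16/256 = 1/16

Answer: 1/16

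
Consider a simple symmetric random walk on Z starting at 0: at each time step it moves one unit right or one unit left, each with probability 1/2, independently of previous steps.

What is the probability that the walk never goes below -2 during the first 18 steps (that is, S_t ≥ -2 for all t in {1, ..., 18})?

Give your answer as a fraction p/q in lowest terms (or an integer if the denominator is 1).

Let f(t,s) = #length-t paths at position s with S_1..S_t all ≥ -2.
f(t,s) = f(t-1,s-1) + f(t-1,s+1) for s ≥ -2; f(t,s) = 0 for s < -2.
t=0: f(0,0)=1
t=1: f(1,-1)=1 f(1,1)=1
t=2: f(2,-2)=1 f(2,0)=2 f(2,2)=1
t=3: f(3,-1)=3 f(3,1)=3 f(3,3)=1
t=4: f(4,-2)=3 f(4,0)=6 f(4,2)=4 f(4,4)=1
t=5: f(5,-1)=9 f(5,1)=10 f(5,3)=5 f(5,5)=1
t=6: f(6,-2)=9 f(6,0)=19 f(6,2)=15 f(6,4)=6 f(6,6)=1
t=7: f(7,-1)=28 f(7,1)=34 f(7,3)=21 f(7,5)=7 f(7,7)=1
t=8: f(8,-2)=28 f(8,0)=62 f(8,2)=55 f(8,4)=28 f(8,6)=8 f(8,8)=1
t=9: f(9,-1)=90 f(9,1)=117 f(9,3)=83 f(9,5)=36 f(9,7)=9 f(9,9)=1
t=10: f(10,-2)=90 f(10,0)=207 f(10,2)=200 f(10,4)=119 f(10,6)=45 f(10,8)=10 f(10,10)=1
t=11: f(11,-1)=297 f(11,1)=407 f(11,3)=319 f(11,5)=164 f(11,7)=55 f(11,9)=11 f(11,11)=1
t=12: f(12,-2)=297 f(12,0)=704 f(12,2)=726 f(12,4)=483 f(12,6)=219 f(12,8)=66 f(12,10)=12 f(12,12)=1
t=13: f(13,-1)=1001 f(13,1)=1430 f(13,3)=1209 f(13,5)=702 f(13,7)=285 f(13,9)=78 f(13,11)=13 f(13,13)=1
t=14: f(14,-2)=1001 f(14,0)=2431 f(14,2)=2639 f(14,4)=1911 f(14,6)=987 f(14,8)=363 f(14,10)=91 f(14,12)=14 f(14,14)=1
t=15: f(15,-1)=3432 f(15,1)=5070 f(15,3)=4550 f(15,5)=2898 f(15,7)=1350 f(15,9)=454 f(15,11)=105 f(15,13)=15 f(15,15)=1
t=16: f(16,-2)=3432 f(16,0)=8502 f(16,2)=9620 f(16,4)=7448 f(16,6)=4248 f(16,8)=1804 f(16,10)=559 f(16,12)=120 f(16,14)=16 f(16,16)=1
t=17: f(17,-1)=11934 f(17,1)=18122 f(17,3)=17068 f(17,5)=11696 f(17,7)=6052 f(17,9)=2363 f(17,11)=679 f(17,13)=136 f(17,15)=17 f(17,17)=1
t=18: f(18,-2)=11934 f(18,0)=30056 f(18,2)=35190 f(18,4)=28764 f(18,6)=17748 f(18,8)=8415 f(18,10)=3042 f(18,12)=815 f(18,14)=153 f(18,16)=18 f(18,18)=1
Σ_s f(18,s) = 136136
P = 136136/262144 = 17017/32768

Answer: 17017/32768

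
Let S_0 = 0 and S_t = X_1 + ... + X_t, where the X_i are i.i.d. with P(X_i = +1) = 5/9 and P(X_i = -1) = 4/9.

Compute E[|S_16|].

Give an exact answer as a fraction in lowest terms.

Answer: 2129747399661872/617673396283947

Derivation:
S_16 takes values m ≡ 0 (mod 2) with |m| ≤ 16; P(S_16=m) = C(16,(16+m)/2) · (5/9)^((16+m)/2) · (4/9)^((16-m)/2).
Distribution: P(S=-16)=4294967296/1853020188851841, P(S=-14)=85899345920/1853020188851841, P(S=-12)=268435456000/617673396283947, P(S=-10)=4697620480000/1853020188851841, P(S=-8)=19084083200000/1853020188851841, P(S=-6)=19084083200000/617673396283947, P(S=-4)=131203072000000/1853020188851841, P(S=-2)=234291200000000/1853020188851841, P(S=0)=36608000000000/205891132094649, P(S=2)=366080000000000/1853020188851841, P(S=4)=320320000000000/1853020188851841, P(S=6)=72800000000000/617673396283947, P(S=8)=113750000000000/1853020188851841, P(S=10)=43750000000000/1853020188851841, P(S=12)=3906250000000/617673396283947, P(S=14)=1953125000000/1853020188851841, P(S=16)=152587890625/1853020188851841
E[|S_16|] = Σ_m |m|·P(S_16=m) = 2129747399661872/617673396283947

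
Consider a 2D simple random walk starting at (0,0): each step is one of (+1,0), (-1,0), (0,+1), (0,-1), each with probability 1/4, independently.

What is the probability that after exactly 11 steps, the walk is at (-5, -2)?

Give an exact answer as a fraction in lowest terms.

Let h be the number of horizontal steps (so 11-h are vertical). To end at (-5,-2) need (h-5)/2 right-steps and ((11-h)-2)/2 up-steps.
Sum over h with 5 ≤ h ≤ 9, h ≡ 1 (mod 2), 11-h ≡ 0 (mod 2):
h=5: C(11,5)·C(5,0)·C(6,2) = 462·1·15 = 6930
h=7: C(11,7)·C(7,1)·C(4,1) = 330·7·4 = 9240
h=9: C(11,9)·C(9,2)·C(2,0) = 55·36·1 = 1980
Total favorable: 18150
Total paths: 4^11 = 4194304
P = 18150/4194304 = 9075/2097152

Answer: 9075/2097152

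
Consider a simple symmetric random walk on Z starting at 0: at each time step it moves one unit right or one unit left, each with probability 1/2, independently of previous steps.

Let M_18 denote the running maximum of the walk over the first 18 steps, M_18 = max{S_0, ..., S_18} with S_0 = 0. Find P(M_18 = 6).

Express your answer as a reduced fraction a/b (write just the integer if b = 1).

Answer: 4641/65536

Derivation:
Let M_18 = max(S_0,...,S_18). Use the reflection principle: for j ≥ 1, #{paths with M_18 ≥ j} = #{S_18 ≥ j} + #{S_18 ≥ j+1}.
By reflection, #{M_18 ≥ 6} = #{S_18 ≥ 6} + #{S_18 ≥ 7} = 31180 + 12616 = 43796.
#{M_18 ≥ 7} = #{S_18 ≥ 7} + #{S_18 ≥ 8} = 12616 + 12616 = 25232.
#{M_18 = 6} = 43796 - 25232 = 18564.
P(M_18 = 6) = 18564/262144 = 4641/65536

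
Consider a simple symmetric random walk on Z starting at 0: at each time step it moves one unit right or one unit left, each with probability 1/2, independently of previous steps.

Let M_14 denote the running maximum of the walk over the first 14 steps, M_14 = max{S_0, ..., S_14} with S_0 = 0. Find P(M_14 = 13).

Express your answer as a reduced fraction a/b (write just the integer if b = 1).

Answer: 1/16384

Derivation:
Let M_14 = max(S_0,...,S_14). Use the reflection principle: for j ≥ 1, #{paths with M_14 ≥ j} = #{S_14 ≥ j} + #{S_14 ≥ j+1}.
By reflection, #{M_14 ≥ 13} = #{S_14 ≥ 13} + #{S_14 ≥ 14} = 1 + 1 = 2.
#{M_14 ≥ 14} = #{S_14 ≥ 14} + #{S_14 ≥ 15} = 1 + 0 = 1.
#{M_14 = 13} = 2 - 1 = 1.
P(M_14 = 13) = 1/16384 = 1/16384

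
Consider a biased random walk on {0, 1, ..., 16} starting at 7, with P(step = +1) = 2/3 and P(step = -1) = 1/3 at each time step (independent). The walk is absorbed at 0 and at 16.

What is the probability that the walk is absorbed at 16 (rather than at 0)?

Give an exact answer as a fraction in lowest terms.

Biased walk: p = 2/3, q = 1/3, r = q/p = 1/2
Gambler's ruin: P(hit 16 before 0 | start at 7) = (1 - r^a)/(1 - r^N)
r^7 = 1/128; r^16 = 1/65536
P = (1 - 1/128) / (1 - 1/65536) = 127/128 / 65535/65536 = 65024/65535

Answer: 65024/65535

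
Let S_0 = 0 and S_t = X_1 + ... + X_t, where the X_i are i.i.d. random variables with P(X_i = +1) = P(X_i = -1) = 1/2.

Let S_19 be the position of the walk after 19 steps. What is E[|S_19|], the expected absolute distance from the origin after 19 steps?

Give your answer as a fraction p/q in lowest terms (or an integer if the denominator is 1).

S_19 takes values m ≡ 1 (mod 2) with |m| ≤ 19; P(S_19=m) = C(19,(19+m)/2)/2^19.
Total paths: 2^19 = 524288
Distribution: P(S=-19)=1/524288, P(S=-17)=19/524288, P(S=-15)=171/524288, P(S=-13)=969/524288, P(S=-11)=3876/524288, P(S=-9)=11628/524288, P(S=-7)=27132/524288, P(S=-5)=50388/524288, P(S=-3)=75582/524288, P(S=-1)=92378/524288, P(S=1)=92378/524288, P(S=3)=75582/524288, P(S=5)=50388/524288, P(S=7)=27132/524288, P(S=9)=11628/524288, P(S=11)=3876/524288, P(S=13)=969/524288, P(S=15)=171/524288, P(S=17)=19/524288, P(S=19)=1/524288
E[|S_19|] = Σ_m |m|·P(S_19=m) = 1847560/524288 = 230945/65536

Answer: 230945/65536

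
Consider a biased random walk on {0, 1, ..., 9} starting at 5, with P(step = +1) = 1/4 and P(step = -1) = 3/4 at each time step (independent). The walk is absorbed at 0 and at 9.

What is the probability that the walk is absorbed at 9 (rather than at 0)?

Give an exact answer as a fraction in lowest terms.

Answer: 121/9841

Derivation:
Biased walk: p = 1/4, q = 3/4, r = q/p = 3
Gambler's ruin: P(hit 9 before 0 | start at 5) = (1 - r^a)/(1 - r^N)
r^5 = 243; r^9 = 19683
P = (1 - 243) / (1 - 19683) = -242 / -19682 = 121/9841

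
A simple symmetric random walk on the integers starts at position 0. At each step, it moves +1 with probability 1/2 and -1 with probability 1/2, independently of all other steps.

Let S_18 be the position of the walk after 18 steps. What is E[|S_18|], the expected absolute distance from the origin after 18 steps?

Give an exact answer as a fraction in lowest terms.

Answer: 109395/32768

Derivation:
S_18 takes values m ≡ 0 (mod 2) with |m| ≤ 18; P(S_18=m) = C(18,(18+m)/2)/2^18.
Total paths: 2^18 = 262144
Distribution: P(S=-18)=1/262144, P(S=-16)=18/262144, P(S=-14)=153/262144, P(S=-12)=816/262144, P(S=-10)=3060/262144, P(S=-8)=8568/262144, P(S=-6)=18564/262144, P(S=-4)=31824/262144, P(S=-2)=43758/262144, P(S=0)=48620/262144, P(S=2)=43758/262144, P(S=4)=31824/262144, P(S=6)=18564/262144, P(S=8)=8568/262144, P(S=10)=3060/262144, P(S=12)=816/262144, P(S=14)=153/262144, P(S=16)=18/262144, P(S=18)=1/262144
E[|S_18|] = Σ_m |m|·P(S_18=m) = 875160/262144 = 109395/32768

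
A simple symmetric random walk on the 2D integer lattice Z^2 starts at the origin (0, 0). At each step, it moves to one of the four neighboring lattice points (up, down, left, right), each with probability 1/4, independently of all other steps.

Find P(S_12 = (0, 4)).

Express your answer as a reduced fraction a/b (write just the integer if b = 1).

Let h be the number of horizontal steps (so 12-h are vertical). To end at (0,4) need (h+0)/2 right-steps and ((12-h)+4)/2 up-steps.
Sum over h with 0 ≤ h ≤ 8, h ≡ 0 (mod 2), 12-h ≡ 0 (mod 2):
h=0: C(12,0)·C(0,0)·C(12,8) = 1·1·495 = 495
h=2: C(12,2)·C(2,1)·C(10,7) = 66·2·120 = 15840
h=4: C(12,4)·C(4,2)·C(8,6) = 495·6·28 = 83160
h=6: C(12,6)·C(6,3)·C(6,5) = 924·20·6 = 110880
h=8: C(12,8)·C(8,4)·C(4,4) = 495·70·1 = 34650
Total favorable: 245025
Total paths: 4^12 = 16777216
P = 245025/16777216 = 245025/16777216

Answer: 245025/16777216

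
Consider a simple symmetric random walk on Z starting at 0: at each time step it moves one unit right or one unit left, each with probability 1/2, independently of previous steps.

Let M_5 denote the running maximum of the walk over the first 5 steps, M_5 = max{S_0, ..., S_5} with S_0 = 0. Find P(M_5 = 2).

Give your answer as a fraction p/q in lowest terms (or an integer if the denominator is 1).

Let M_5 = max(S_0,...,S_5). Use the reflection principle: for j ≥ 1, #{paths with M_5 ≥ j} = #{S_5 ≥ j} + #{S_5 ≥ j+1}.
By reflection, #{M_5 ≥ 2} = #{S_5 ≥ 2} + #{S_5 ≥ 3} = 6 + 6 = 12.
#{M_5 ≥ 3} = #{S_5 ≥ 3} + #{S_5 ≥ 4} = 6 + 1 = 7.
#{M_5 = 2} = 12 - 7 = 5.
P(M_5 = 2) = 5/32 = 5/32

Answer: 5/32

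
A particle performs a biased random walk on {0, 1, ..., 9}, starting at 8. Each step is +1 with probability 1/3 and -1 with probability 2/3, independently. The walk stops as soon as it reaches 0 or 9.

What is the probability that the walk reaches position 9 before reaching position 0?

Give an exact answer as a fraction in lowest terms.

Biased walk: p = 1/3, q = 2/3, r = q/p = 2
Gambler's ruin: P(hit 9 before 0 | start at 8) = (1 - r^a)/(1 - r^N)
r^8 = 256; r^9 = 512
P = (1 - 256) / (1 - 512) = -255 / -511 = 255/511

Answer: 255/511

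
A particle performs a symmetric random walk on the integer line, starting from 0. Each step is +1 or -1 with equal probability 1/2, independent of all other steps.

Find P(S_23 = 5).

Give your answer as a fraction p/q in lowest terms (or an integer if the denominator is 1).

To reach position 5 after 23 steps: need 14 steps of +1 and 9 of -1.
Favorable paths: C(23,14) = 817190
Total paths: 2^23 = 8388608
P = 817190/8388608 = 408595/4194304

Answer: 408595/4194304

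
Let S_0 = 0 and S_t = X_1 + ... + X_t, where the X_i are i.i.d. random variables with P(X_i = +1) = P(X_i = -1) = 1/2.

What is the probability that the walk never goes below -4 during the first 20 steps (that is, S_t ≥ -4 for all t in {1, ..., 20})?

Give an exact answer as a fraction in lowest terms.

Let f(t,s) = #length-t paths at position s with S_1..S_t all ≥ -4.
f(t,s) = f(t-1,s-1) + f(t-1,s+1) for s ≥ -4; f(t,s) = 0 for s < -4.
t=0: f(0,0)=1
t=1: f(1,-1)=1 f(1,1)=1
t=2: f(2,-2)=1 f(2,0)=2 f(2,2)=1
t=3: f(3,-3)=1 f(3,-1)=3 f(3,1)=3 f(3,3)=1
t=4: f(4,-4)=1 f(4,-2)=4 f(4,0)=6 f(4,2)=4 f(4,4)=1
t=5: f(5,-3)=5 f(5,-1)=10 f(5,1)=10 f(5,3)=5 f(5,5)=1
t=6: f(6,-4)=5 f(6,-2)=15 f(6,0)=20 f(6,2)=15 f(6,4)=6 f(6,6)=1
t=7: f(7,-3)=20 f(7,-1)=35 f(7,1)=35 f(7,3)=21 f(7,5)=7 f(7,7)=1
t=8: f(8,-4)=20 f(8,-2)=55 f(8,0)=70 f(8,2)=56 f(8,4)=28 f(8,6)=8 f(8,8)=1
t=9: f(9,-3)=75 f(9,-1)=125 f(9,1)=126 f(9,3)=84 f(9,5)=36 f(9,7)=9 f(9,9)=1
t=10: f(10,-4)=75 f(10,-2)=200 f(10,0)=251 f(10,2)=210 f(10,4)=120 f(10,6)=45 f(10,8)=10 f(10,10)=1
t=11: f(11,-3)=275 f(11,-1)=451 f(11,1)=461 f(11,3)=330 f(11,5)=165 f(11,7)=55 f(11,9)=11 f(11,11)=1
t=12: f(12,-4)=275 f(12,-2)=726 f(12,0)=912 f(12,2)=791 f(12,4)=495 f(12,6)=220 f(12,8)=66 f(12,10)=12 f(12,12)=1
t=13: f(13,-3)=1001 f(13,-1)=1638 f(13,1)=1703 f(13,3)=1286 f(13,5)=715 f(13,7)=286 f(13,9)=78 f(13,11)=13 f(13,13)=1
t=14: f(14,-4)=1001 f(14,-2)=2639 f(14,0)=3341 f(14,2)=2989 f(14,4)=2001 f(14,6)=1001 f(14,8)=364 f(14,10)=91 f(14,12)=14 f(14,14)=1
t=15: f(15,-3)=3640 f(15,-1)=5980 f(15,1)=6330 f(15,3)=4990 f(15,5)=3002 f(15,7)=1365 f(15,9)=455 f(15,11)=105 f(15,13)=15 f(15,15)=1
t=16: f(16,-4)=3640 f(16,-2)=9620 f(16,0)=12310 f(16,2)=11320 f(16,4)=7992 f(16,6)=4367 f(16,8)=1820 f(16,10)=560 f(16,12)=120 f(16,14)=16 f(16,16)=1
t=17: f(17,-3)=13260 f(17,-1)=21930 f(17,1)=23630 f(17,3)=19312 f(17,5)=12359 f(17,7)=6187 f(17,9)=2380 f(17,11)=680 f(17,13)=136 f(17,15)=17 f(17,17)=1
t=18: f(18,-4)=13260 f(18,-2)=35190 f(18,0)=45560 f(18,2)=42942 f(18,4)=31671 f(18,6)=18546 f(18,8)=8567 f(18,10)=3060 f(18,12)=816 f(18,14)=153 f(18,16)=18 f(18,18)=1
t=19: f(19,-3)=48450 f(19,-1)=80750 f(19,1)=88502 f(19,3)=74613 f(19,5)=50217 f(19,7)=27113 f(19,9)=11627 f(19,11)=3876 f(19,13)=969 f(19,15)=171 f(19,17)=19 f(19,19)=1
t=20: f(20,-4)=48450 f(20,-2)=129200 f(20,0)=169252 f(20,2)=163115 f(20,4)=124830 f(20,6)=77330 f(20,8)=38740 f(20,10)=15503 f(20,12)=4845 f(20,14)=1140 f(20,16)=190 f(20,18)=20 f(20,20)=1
Σ_s f(20,s) = 772616
P = 772616/1048576 = 96577/131072

Answer: 96577/131072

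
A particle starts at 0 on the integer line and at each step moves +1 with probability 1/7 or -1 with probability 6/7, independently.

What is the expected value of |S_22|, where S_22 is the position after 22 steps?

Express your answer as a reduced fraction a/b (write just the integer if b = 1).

Answer: 61440248836550995774/3909821048582988049

Derivation:
S_22 takes values m ≡ 0 (mod 2) with |m| ≤ 22; P(S_22=m) = C(22,(22+m)/2) · (1/7)^((22+m)/2) · (6/7)^((22-m)/2).
Distribution: P(S=-22)=131621703842267136/3909821048582988049, P(S=-20)=482612914088312832/3909821048582988049, P(S=-18)=120653228522078208/558545864083284007, P(S=-16)=134059142802309120/558545864083284007, P(S=-14)=106130154718494720/558545864083284007, P(S=-12)=63678092831096832/558545864083284007, P(S=-10)=30070210503573504/558545864083284007, P(S=-8)=80187228009529344/3909821048582988049, P(S=-6)=25058508752977920/3909821048582988049, P(S=-4)=928092916776960/558545864083284007, P(S=-2)=201086798635008/558545864083284007, P(S=0)=36561236115456/558545864083284007, P(S=2)=5585744406528/558545864083284007, P(S=4)=716121077760/558545864083284007, P(S=6)=537090808320/3909821048582988049, P(S=8)=47741405184/3909821048582988049, P(S=10)=497306304/558545864083284007, P(S=12)=29253312/558545864083284007, P(S=14)=1354320/558545864083284007, P(S=16)=47520/558545864083284007, P(S=18)=1188/558545864083284007, P(S=20)=132/3909821048582988049, P(S=22)=1/3909821048582988049
E[|S_22|] = Σ_m |m|·P(S_22=m) = 61440248836550995774/3909821048582988049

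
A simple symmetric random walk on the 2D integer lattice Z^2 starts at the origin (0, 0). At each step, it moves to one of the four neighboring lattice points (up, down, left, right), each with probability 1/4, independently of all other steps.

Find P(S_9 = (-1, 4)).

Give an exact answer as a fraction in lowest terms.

Answer: 189/16384

Derivation:
Let h be the number of horizontal steps (so 9-h are vertical). To end at (-1,4) need (h-1)/2 right-steps and ((9-h)+4)/2 up-steps.
Sum over h with 1 ≤ h ≤ 5, h ≡ 1 (mod 2), 9-h ≡ 0 (mod 2):
h=1: C(9,1)·C(1,0)·C(8,6) = 9·1·28 = 252
h=3: C(9,3)·C(3,1)·C(6,5) = 84·3·6 = 1512
h=5: C(9,5)·C(5,2)·C(4,4) = 126·10·1 = 1260
Total favorable: 3024
Total paths: 4^9 = 262144
P = 3024/262144 = 189/16384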